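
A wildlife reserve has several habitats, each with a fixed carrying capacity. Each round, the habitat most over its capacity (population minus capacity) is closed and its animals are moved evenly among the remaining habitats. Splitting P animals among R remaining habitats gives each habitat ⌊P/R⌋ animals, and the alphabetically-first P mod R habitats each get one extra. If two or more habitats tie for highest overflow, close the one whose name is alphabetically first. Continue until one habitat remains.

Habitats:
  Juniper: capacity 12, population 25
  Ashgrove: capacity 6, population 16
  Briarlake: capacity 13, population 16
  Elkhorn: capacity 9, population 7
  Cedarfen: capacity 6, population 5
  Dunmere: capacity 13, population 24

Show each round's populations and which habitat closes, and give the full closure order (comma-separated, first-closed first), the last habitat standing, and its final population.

Closure order: Juniper, Dunmere, Ashgrove, Briarlake, Cedarfen
Last habitat: Elkhorn with 93 animals

Round 1: Ashgrove=16 Briarlake=16 Cedarfen=5 Dunmere=24 Elkhorn=7 Juniper=25 → close Juniper (overflow 13)
  25÷5 = 5 each, +1 to first 0
Round 2: Ashgrove=21 Briarlake=21 Cedarfen=10 Dunmere=29 Elkhorn=12 → close Dunmere (overflow 16)
  29÷4 = 7 each, +1 to first 1
Round 3: Ashgrove=29 Briarlake=28 Cedarfen=17 Elkhorn=19 → close Ashgrove (overflow 23)
  29÷3 = 9 each, +1 to first 2
Round 4: Briarlake=38 Cedarfen=27 Elkhorn=28 → close Briarlake (overflow 25)
  38÷2 = 19 each, +1 to first 0
Round 5: Cedarfen=46 Elkhorn=47 → close Cedarfen (overflow 40)
  46÷1 = 46 each, +1 to first 0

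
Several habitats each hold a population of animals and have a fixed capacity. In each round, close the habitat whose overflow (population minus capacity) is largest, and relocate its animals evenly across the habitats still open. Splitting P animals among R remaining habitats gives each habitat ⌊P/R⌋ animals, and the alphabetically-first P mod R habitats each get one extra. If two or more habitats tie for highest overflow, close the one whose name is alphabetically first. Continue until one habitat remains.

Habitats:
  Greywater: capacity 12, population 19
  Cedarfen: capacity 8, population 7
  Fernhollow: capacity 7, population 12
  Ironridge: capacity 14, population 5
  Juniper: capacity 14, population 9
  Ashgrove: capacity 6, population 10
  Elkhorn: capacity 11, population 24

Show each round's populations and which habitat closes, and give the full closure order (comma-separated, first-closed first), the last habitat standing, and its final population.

Closure order: Elkhorn, Greywater, Fernhollow, Ashgrove, Cedarfen, Juniper
Last habitat: Ironridge with 86 animals

Round 1: Ashgrove=10 Cedarfen=7 Elkhorn=24 Fernhollow=12 Greywater=19 Ironridge=5 Juniper=9 → close Elkhorn (overflow 13)
  24÷6 = 4 each, +1 to first 0
Round 2: Ashgrove=14 Cedarfen=11 Fernhollow=16 Greywater=23 Ironridge=9 Juniper=13 → close Greywater (overflow 11)
  23÷5 = 4 each, +1 to first 3
Round 3: Ashgrove=19 Cedarfen=16 Fernhollow=21 Ironridge=13 Juniper=17 → close Fernhollow (overflow 14)
  21÷4 = 5 each, +1 to first 1
Round 4: Ashgrove=25 Cedarfen=21 Ironridge=18 Juniper=22 → close Ashgrove (overflow 19)
  25÷3 = 8 each, +1 to first 1
Round 5: Cedarfen=30 Ironridge=26 Juniper=30 → close Cedarfen (overflow 22)
  30÷2 = 15 each, +1 to first 0
Round 6: Ironridge=41 Juniper=45 → close Juniper (overflow 31)
  45÷1 = 45 each, +1 to first 0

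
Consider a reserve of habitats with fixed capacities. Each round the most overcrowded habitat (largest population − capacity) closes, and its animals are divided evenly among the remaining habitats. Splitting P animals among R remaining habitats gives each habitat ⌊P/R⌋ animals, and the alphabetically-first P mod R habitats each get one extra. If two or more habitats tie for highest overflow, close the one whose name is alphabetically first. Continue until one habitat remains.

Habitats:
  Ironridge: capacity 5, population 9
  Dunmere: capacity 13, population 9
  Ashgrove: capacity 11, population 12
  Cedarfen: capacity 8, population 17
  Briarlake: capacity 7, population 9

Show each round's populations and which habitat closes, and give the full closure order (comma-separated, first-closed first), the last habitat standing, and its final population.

Round 1: Ashgrove=12 Briarlake=9 Cedarfen=17 Dunmere=9 Ironridge=9 → close Cedarfen (overflow 9)
  17÷4 = 4 each, +1 to first 1
Round 2: Ashgrove=17 Briarlake=13 Dunmere=13 Ironridge=13 → close Ironridge (overflow 8)
  13÷3 = 4 each, +1 to first 1
Round 3: Ashgrove=22 Briarlake=17 Dunmere=17 → close Ashgrove (overflow 11)
  22÷2 = 11 each, +1 to first 0
Round 4: Briarlake=28 Dunmere=28 → close Briarlake (overflow 21)
  28÷1 = 28 each, +1 to first 0

Closure order: Cedarfen, Ironridge, Ashgrove, Briarlake
Last habitat: Dunmere with 56 animals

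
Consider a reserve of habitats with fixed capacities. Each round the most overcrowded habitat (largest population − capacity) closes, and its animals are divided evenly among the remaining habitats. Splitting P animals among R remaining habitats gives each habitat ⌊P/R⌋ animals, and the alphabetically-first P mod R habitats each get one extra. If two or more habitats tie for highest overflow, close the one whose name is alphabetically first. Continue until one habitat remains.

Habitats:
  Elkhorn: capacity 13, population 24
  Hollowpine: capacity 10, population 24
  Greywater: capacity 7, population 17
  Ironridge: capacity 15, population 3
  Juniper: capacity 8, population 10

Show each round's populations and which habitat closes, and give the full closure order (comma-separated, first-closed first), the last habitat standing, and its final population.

Closure order: Hollowpine, Elkhorn, Greywater, Juniper
Last habitat: Ironridge with 78 animals

Round 1: Elkhorn=24 Greywater=17 Hollowpine=24 Ironridge=3 Juniper=10 → close Hollowpine (overflow 14)
  24÷4 = 6 each, +1 to first 0
Round 2: Elkhorn=30 Greywater=23 Ironridge=9 Juniper=16 → close Elkhorn (overflow 17)
  30÷3 = 10 each, +1 to first 0
Round 3: Greywater=33 Ironridge=19 Juniper=26 → close Greywater (overflow 26)
  33÷2 = 16 each, +1 to first 1
Round 4: Ironridge=36 Juniper=42 → close Juniper (overflow 34)
  42÷1 = 42 each, +1 to first 0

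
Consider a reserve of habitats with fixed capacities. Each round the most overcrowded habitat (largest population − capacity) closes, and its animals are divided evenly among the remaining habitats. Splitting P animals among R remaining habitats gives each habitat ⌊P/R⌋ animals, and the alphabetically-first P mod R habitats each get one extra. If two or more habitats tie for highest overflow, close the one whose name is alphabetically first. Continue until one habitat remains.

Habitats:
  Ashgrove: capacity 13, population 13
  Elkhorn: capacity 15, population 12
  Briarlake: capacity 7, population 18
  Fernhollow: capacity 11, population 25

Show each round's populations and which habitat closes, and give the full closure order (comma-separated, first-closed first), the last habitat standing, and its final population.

Closure order: Fernhollow, Briarlake, Ashgrove
Last habitat: Elkhorn with 68 animals

Round 1: Ashgrove=13 Briarlake=18 Elkhorn=12 Fernhollow=25 → close Fernhollow (overflow 14)
  25÷3 = 8 each, +1 to first 1
Round 2: Ashgrove=22 Briarlake=26 Elkhorn=20 → close Briarlake (overflow 19)
  26÷2 = 13 each, +1 to first 0
Round 3: Ashgrove=35 Elkhorn=33 → close Ashgrove (overflow 22)
  35÷1 = 35 each, +1 to first 0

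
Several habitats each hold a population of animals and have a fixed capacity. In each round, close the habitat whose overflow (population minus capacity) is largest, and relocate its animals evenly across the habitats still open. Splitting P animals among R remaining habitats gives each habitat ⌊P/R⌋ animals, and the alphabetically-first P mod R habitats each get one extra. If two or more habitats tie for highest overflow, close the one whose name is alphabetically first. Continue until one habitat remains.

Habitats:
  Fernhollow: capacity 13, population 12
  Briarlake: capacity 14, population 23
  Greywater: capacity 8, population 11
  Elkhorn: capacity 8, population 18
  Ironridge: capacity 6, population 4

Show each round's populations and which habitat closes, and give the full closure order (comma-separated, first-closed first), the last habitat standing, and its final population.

Round 1: Briarlake=23 Elkhorn=18 Fernhollow=12 Greywater=11 Ironridge=4 → close Elkhorn (overflow 10)
  18÷4 = 4 each, +1 to first 2
Round 2: Briarlake=28 Fernhollow=17 Greywater=15 Ironridge=8 → close Briarlake (overflow 14)
  28÷3 = 9 each, +1 to first 1
Round 3: Fernhollow=27 Greywater=24 Ironridge=17 → close Greywater (overflow 16)
  24÷2 = 12 each, +1 to first 0
Round 4: Fernhollow=39 Ironridge=29 → close Fernhollow (overflow 26)
  39÷1 = 39 each, +1 to first 0

Closure order: Elkhorn, Briarlake, Greywater, Fernhollow
Last habitat: Ironridge with 68 animals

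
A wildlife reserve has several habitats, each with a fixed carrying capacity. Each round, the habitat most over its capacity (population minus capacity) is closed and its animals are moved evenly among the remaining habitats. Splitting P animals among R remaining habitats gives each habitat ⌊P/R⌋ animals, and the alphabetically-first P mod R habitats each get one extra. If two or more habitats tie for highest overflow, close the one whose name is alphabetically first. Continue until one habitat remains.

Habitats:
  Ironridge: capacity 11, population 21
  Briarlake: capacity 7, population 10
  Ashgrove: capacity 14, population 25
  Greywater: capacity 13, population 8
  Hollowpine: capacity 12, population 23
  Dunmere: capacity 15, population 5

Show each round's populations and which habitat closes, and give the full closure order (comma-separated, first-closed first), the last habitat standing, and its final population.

Closure order: Ashgrove, Hollowpine, Ironridge, Briarlake, Greywater
Last habitat: Dunmere with 92 animals

Round 1: Ashgrove=25 Briarlake=10 Dunmere=5 Greywater=8 Hollowpine=23 Ironridge=21 → close Ashgrove (overflow 11)
  25÷5 = 5 each, +1 to first 0
Round 2: Briarlake=15 Dunmere=10 Greywater=13 Hollowpine=28 Ironridge=26 → close Hollowpine (overflow 16)
  28÷4 = 7 each, +1 to first 0
Round 3: Briarlake=22 Dunmere=17 Greywater=20 Ironridge=33 → close Ironridge (overflow 22)
  33÷3 = 11 each, +1 to first 0
Round 4: Briarlake=33 Dunmere=28 Greywater=31 → close Briarlake (overflow 26)
  33÷2 = 16 each, +1 to first 1
Round 5: Dunmere=45 Greywater=47 → close Greywater (overflow 34)
  47÷1 = 47 each, +1 to first 0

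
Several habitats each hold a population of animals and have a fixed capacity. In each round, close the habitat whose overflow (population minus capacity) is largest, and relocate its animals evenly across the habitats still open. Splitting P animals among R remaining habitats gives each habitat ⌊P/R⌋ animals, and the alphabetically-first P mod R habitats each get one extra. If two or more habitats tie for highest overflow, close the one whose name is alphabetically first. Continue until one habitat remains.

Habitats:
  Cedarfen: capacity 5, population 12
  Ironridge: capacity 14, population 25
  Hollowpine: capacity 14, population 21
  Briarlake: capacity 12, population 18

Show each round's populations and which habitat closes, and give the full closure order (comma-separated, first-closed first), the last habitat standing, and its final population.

Round 1: Briarlake=18 Cedarfen=12 Hollowpine=21 Ironridge=25 → close Ironridge (overflow 11)
  25÷3 = 8 each, +1 to first 1
Round 2: Briarlake=27 Cedarfen=20 Hollowpine=29 → close Briarlake (overflow 15)
  27÷2 = 13 each, +1 to first 1
Round 3: Cedarfen=34 Hollowpine=42 → close Cedarfen (overflow 29)
  34÷1 = 34 each, +1 to first 0

Closure order: Ironridge, Briarlake, Cedarfen
Last habitat: Hollowpine with 76 animals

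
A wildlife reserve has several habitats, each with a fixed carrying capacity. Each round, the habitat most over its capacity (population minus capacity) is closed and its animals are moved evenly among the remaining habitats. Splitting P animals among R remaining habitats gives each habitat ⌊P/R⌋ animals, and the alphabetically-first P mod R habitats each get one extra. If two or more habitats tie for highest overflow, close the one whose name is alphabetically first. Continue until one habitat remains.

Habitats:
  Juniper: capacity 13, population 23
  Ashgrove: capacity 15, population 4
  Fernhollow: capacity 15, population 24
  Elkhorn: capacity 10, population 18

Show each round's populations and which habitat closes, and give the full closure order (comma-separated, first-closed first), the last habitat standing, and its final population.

Round 1: Ashgrove=4 Elkhorn=18 Fernhollow=24 Juniper=23 → close Juniper (overflow 10)
  23÷3 = 7 each, +1 to first 2
Round 2: Ashgrove=12 Elkhorn=26 Fernhollow=31 → close Elkhorn (overflow 16)
  26÷2 = 13 each, +1 to first 0
Round 3: Ashgrove=25 Fernhollow=44 → close Fernhollow (overflow 29)
  44÷1 = 44 each, +1 to first 0

Closure order: Juniper, Elkhorn, Fernhollow
Last habitat: Ashgrove with 69 animals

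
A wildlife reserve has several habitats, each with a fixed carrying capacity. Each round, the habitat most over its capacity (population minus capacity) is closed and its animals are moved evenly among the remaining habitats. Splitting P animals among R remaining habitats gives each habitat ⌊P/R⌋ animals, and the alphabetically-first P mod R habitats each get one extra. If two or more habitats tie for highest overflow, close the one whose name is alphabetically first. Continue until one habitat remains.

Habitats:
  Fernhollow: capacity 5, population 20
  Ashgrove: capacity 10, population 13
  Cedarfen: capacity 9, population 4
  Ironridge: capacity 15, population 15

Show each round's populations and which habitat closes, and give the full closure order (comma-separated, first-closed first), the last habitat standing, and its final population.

Closure order: Fernhollow, Ashgrove, Ironridge
Last habitat: Cedarfen with 52 animals

Round 1: Ashgrove=13 Cedarfen=4 Fernhollow=20 Ironridge=15 → close Fernhollow (overflow 15)
  20÷3 = 6 each, +1 to first 2
Round 2: Ashgrove=20 Cedarfen=11 Ironridge=21 → close Ashgrove (overflow 10)
  20÷2 = 10 each, +1 to first 0
Round 3: Cedarfen=21 Ironridge=31 → close Ironridge (overflow 16)
  31÷1 = 31 each, +1 to first 0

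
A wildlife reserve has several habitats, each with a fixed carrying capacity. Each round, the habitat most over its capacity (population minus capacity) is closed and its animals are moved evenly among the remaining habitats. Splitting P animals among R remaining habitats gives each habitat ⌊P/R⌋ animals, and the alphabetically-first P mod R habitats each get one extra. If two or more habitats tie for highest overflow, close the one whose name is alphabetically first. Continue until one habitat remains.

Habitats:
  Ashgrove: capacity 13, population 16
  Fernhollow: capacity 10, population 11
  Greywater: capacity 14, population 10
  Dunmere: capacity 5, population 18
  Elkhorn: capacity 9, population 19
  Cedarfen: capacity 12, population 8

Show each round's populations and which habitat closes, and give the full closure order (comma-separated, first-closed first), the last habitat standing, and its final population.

Closure order: Dunmere, Elkhorn, Ashgrove, Fernhollow, Cedarfen
Last habitat: Greywater with 82 animals

Round 1: Ashgrove=16 Cedarfen=8 Dunmere=18 Elkhorn=19 Fernhollow=11 Greywater=10 → close Dunmere (overflow 13)
  18÷5 = 3 each, +1 to first 3
Round 2: Ashgrove=20 Cedarfen=12 Elkhorn=23 Fernhollow=14 Greywater=13 → close Elkhorn (overflow 14)
  23÷4 = 5 each, +1 to first 3
Round 3: Ashgrove=26 Cedarfen=18 Fernhollow=20 Greywater=18 → close Ashgrove (overflow 13)
  26÷3 = 8 each, +1 to first 2
Round 4: Cedarfen=27 Fernhollow=29 Greywater=26 → close Fernhollow (overflow 19)
  29÷2 = 14 each, +1 to first 1
Round 5: Cedarfen=42 Greywater=40 → close Cedarfen (overflow 30)
  42÷1 = 42 each, +1 to first 0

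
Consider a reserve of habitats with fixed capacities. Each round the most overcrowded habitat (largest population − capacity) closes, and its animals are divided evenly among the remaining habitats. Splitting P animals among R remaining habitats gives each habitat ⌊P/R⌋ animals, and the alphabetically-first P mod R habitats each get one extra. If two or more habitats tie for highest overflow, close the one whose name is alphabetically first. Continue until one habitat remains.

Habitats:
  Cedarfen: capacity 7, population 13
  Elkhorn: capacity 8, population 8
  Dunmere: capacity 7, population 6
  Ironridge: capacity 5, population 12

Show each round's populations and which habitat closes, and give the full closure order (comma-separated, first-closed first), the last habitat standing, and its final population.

Round 1: Cedarfen=13 Dunmere=6 Elkhorn=8 Ironridge=12 → close Ironridge (overflow 7)
  12÷3 = 4 each, +1 to first 0
Round 2: Cedarfen=17 Dunmere=10 Elkhorn=12 → close Cedarfen (overflow 10)
  17÷2 = 8 each, +1 to first 1
Round 3: Dunmere=19 Elkhorn=20 → close Dunmere (overflow 12)
  19÷1 = 19 each, +1 to first 0

Closure order: Ironridge, Cedarfen, Dunmere
Last habitat: Elkhorn with 39 animals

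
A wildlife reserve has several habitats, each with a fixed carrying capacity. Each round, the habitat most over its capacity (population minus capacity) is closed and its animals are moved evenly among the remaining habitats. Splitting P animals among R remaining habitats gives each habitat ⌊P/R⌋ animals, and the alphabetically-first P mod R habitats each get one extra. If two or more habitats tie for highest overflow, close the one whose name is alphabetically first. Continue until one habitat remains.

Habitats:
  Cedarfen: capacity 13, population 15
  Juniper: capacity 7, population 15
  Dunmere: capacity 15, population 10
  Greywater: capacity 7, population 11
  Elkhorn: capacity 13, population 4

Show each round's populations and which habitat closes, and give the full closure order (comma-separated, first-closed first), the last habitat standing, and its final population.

Closure order: Juniper, Greywater, Cedarfen, Dunmere
Last habitat: Elkhorn with 55 animals

Round 1: Cedarfen=15 Dunmere=10 Elkhorn=4 Greywater=11 Juniper=15 → close Juniper (overflow 8)
  15÷4 = 3 each, +1 to first 3
Round 2: Cedarfen=19 Dunmere=14 Elkhorn=8 Greywater=14 → close Greywater (overflow 7)
  14÷3 = 4 each, +1 to first 2
Round 3: Cedarfen=24 Dunmere=19 Elkhorn=12 → close Cedarfen (overflow 11)
  24÷2 = 12 each, +1 to first 0
Round 4: Dunmere=31 Elkhorn=24 → close Dunmere (overflow 16)
  31÷1 = 31 each, +1 to first 0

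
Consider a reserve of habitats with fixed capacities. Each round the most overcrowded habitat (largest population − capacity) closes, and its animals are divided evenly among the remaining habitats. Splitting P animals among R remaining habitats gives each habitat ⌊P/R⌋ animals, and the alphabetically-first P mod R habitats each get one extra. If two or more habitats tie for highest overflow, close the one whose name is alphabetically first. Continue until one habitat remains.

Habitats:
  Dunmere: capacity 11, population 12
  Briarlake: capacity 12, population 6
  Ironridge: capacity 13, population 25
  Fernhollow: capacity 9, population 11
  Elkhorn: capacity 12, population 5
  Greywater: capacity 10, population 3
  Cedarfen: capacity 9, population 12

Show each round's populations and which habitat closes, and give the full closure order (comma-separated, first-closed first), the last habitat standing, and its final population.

Closure order: Ironridge, Cedarfen, Fernhollow, Dunmere, Briarlake, Elkhorn
Last habitat: Greywater with 74 animals

Round 1: Briarlake=6 Cedarfen=12 Dunmere=12 Elkhorn=5 Fernhollow=11 Greywater=3 Ironridge=25 → close Ironridge (overflow 12)
  25÷6 = 4 each, +1 to first 1
Round 2: Briarlake=11 Cedarfen=16 Dunmere=16 Elkhorn=9 Fernhollow=15 Greywater=7 → close Cedarfen (overflow 7)
  16÷5 = 3 each, +1 to first 1
Round 3: Briarlake=15 Dunmere=19 Elkhorn=12 Fernhollow=18 Greywater=10 → close Fernhollow (overflow 9)
  18÷4 = 4 each, +1 to first 2
Round 4: Briarlake=20 Dunmere=24 Elkhorn=16 Greywater=14 → close Dunmere (overflow 13)
  24÷3 = 8 each, +1 to first 0
Round 5: Briarlake=28 Elkhorn=24 Greywater=22 → close Briarlake (overflow 16)
  28÷2 = 14 each, +1 to first 0
Round 6: Elkhorn=38 Greywater=36 → close Elkhorn (overflow 26)
  38÷1 = 38 each, +1 to first 0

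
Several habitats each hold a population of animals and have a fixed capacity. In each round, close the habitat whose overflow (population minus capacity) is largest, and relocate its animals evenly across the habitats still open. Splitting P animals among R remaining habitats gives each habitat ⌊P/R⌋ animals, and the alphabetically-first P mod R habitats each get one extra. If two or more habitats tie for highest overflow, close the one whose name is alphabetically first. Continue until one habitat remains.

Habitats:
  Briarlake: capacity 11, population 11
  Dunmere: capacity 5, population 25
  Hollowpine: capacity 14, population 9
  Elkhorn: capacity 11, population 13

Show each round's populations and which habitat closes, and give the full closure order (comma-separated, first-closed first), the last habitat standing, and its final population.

Closure order: Dunmere, Elkhorn, Briarlake
Last habitat: Hollowpine with 58 animals

Round 1: Briarlake=11 Dunmere=25 Elkhorn=13 Hollowpine=9 → close Dunmere (overflow 20)
  25÷3 = 8 each, +1 to first 1
Round 2: Briarlake=20 Elkhorn=21 Hollowpine=17 → close Elkhorn (overflow 10)
  21÷2 = 10 each, +1 to first 1
Round 3: Briarlake=31 Hollowpine=27 → close Briarlake (overflow 20)
  31÷1 = 31 each, +1 to first 0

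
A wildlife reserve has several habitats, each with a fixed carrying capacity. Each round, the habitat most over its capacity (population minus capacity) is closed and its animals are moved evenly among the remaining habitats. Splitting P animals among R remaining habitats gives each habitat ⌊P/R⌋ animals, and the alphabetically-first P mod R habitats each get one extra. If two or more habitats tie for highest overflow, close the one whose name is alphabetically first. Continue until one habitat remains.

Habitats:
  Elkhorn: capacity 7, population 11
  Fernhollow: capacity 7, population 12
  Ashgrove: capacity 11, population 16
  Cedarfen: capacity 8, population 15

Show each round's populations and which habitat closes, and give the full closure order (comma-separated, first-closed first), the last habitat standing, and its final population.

Round 1: Ashgrove=16 Cedarfen=15 Elkhorn=11 Fernhollow=12 → close Cedarfen (overflow 7)
  15÷3 = 5 each, +1 to first 0
Round 2: Ashgrove=21 Elkhorn=16 Fernhollow=17 → close Ashgrove (overflow 10)
  21÷2 = 10 each, +1 to first 1
Round 3: Elkhorn=27 Fernhollow=27 → close Elkhorn (overflow 20)
  27÷1 = 27 each, +1 to first 0

Closure order: Cedarfen, Ashgrove, Elkhorn
Last habitat: Fernhollow with 54 animals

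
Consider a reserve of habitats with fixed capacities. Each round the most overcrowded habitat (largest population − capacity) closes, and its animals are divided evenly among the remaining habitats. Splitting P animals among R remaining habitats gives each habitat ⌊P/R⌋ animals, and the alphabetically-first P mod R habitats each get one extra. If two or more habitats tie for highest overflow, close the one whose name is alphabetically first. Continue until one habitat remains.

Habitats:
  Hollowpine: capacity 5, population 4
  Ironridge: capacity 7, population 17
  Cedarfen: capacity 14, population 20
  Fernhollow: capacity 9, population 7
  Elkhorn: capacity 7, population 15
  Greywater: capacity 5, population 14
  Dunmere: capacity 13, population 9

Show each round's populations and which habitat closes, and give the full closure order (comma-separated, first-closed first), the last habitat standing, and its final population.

Round 1: Cedarfen=20 Dunmere=9 Elkhorn=15 Fernhollow=7 Greywater=14 Hollowpine=4 Ironridge=17 → close Ironridge (overflow 10)
  17÷6 = 2 each, +1 to first 5
Round 2: Cedarfen=23 Dunmere=12 Elkhorn=18 Fernhollow=10 Greywater=17 Hollowpine=6 → close Greywater (overflow 12)
  17÷5 = 3 each, +1 to first 2
Round 3: Cedarfen=27 Dunmere=16 Elkhorn=21 Fernhollow=13 Hollowpine=9 → close Elkhorn (overflow 14)
  21÷4 = 5 each, +1 to first 1
Round 4: Cedarfen=33 Dunmere=21 Fernhollow=18 Hollowpine=14 → close Cedarfen (overflow 19)
  33÷3 = 11 each, +1 to first 0
Round 5: Dunmere=32 Fernhollow=29 Hollowpine=25 → close Fernhollow (overflow 20)
  29÷2 = 14 each, +1 to first 1
Round 6: Dunmere=47 Hollowpine=39 → close Dunmere (overflow 34)
  47÷1 = 47 each, +1 to first 0

Closure order: Ironridge, Greywater, Elkhorn, Cedarfen, Fernhollow, Dunmere
Last habitat: Hollowpine with 86 animals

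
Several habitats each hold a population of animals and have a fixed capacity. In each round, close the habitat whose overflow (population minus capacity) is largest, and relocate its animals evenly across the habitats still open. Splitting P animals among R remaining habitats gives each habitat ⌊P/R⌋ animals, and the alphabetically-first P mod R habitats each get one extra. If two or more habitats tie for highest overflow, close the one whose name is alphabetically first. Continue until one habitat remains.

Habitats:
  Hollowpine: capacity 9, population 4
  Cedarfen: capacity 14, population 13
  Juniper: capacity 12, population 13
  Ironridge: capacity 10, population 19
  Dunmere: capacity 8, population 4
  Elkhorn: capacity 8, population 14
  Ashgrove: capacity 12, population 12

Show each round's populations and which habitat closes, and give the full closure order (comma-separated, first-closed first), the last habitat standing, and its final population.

Round 1: Ashgrove=12 Cedarfen=13 Dunmere=4 Elkhorn=14 Hollowpine=4 Ironridge=19 Juniper=13 → close Ironridge (overflow 9)
  19÷6 = 3 each, +1 to first 1
Round 2: Ashgrove=16 Cedarfen=16 Dunmere=7 Elkhorn=17 Hollowpine=7 Juniper=16 → close Elkhorn (overflow 9)
  17÷5 = 3 each, +1 to first 2
Round 3: Ashgrove=20 Cedarfen=20 Dunmere=10 Hollowpine=10 Juniper=19 → close Ashgrove (overflow 8)
  20÷4 = 5 each, +1 to first 0
Round 4: Cedarfen=25 Dunmere=15 Hollowpine=15 Juniper=24 → close Juniper (overflow 12)
  24÷3 = 8 each, +1 to first 0
Round 5: Cedarfen=33 Dunmere=23 Hollowpine=23 → close Cedarfen (overflow 19)
  33÷2 = 16 each, +1 to first 1
Round 6: Dunmere=40 Hollowpine=39 → close Dunmere (overflow 32)
  40÷1 = 40 each, +1 to first 0

Closure order: Ironridge, Elkhorn, Ashgrove, Juniper, Cedarfen, Dunmere
Last habitat: Hollowpine with 79 animals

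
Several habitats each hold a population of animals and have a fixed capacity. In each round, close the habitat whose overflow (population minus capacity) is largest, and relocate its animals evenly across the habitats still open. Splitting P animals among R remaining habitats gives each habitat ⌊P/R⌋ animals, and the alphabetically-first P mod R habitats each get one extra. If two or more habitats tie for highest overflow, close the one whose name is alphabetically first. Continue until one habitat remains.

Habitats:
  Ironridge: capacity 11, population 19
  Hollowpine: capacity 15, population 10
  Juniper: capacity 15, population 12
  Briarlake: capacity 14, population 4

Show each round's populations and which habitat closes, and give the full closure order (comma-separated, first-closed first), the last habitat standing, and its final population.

Round 1: Briarlake=4 Hollowpine=10 Ironridge=19 Juniper=12 → close Ironridge (overflow 8)
  19÷3 = 6 each, +1 to first 1
Round 2: Briarlake=11 Hollowpine=16 Juniper=18 → close Juniper (overflow 3)
  18÷2 = 9 each, +1 to first 0
Round 3: Briarlake=20 Hollowpine=25 → close Hollowpine (overflow 10)
  25÷1 = 25 each, +1 to first 0

Closure order: Ironridge, Juniper, Hollowpine
Last habitat: Briarlake with 45 animals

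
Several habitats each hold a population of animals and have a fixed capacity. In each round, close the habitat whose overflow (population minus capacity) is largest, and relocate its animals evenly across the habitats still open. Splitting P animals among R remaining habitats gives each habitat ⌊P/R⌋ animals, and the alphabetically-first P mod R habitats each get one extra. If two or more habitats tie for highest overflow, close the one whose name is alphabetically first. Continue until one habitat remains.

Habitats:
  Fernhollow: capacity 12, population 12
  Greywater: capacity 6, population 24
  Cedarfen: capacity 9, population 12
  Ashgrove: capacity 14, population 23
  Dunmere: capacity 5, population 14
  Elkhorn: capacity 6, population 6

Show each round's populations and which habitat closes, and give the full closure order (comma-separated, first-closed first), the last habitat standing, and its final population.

Round 1: Ashgrove=23 Cedarfen=12 Dunmere=14 Elkhorn=6 Fernhollow=12 Greywater=24 → close Greywater (overflow 18)
  24÷5 = 4 each, +1 to first 4
Round 2: Ashgrove=28 Cedarfen=17 Dunmere=19 Elkhorn=11 Fernhollow=16 → close Ashgrove (overflow 14)
  28÷4 = 7 each, +1 to first 0
Round 3: Cedarfen=24 Dunmere=26 Elkhorn=18 Fernhollow=23 → close Dunmere (overflow 21)
  26÷3 = 8 each, +1 to first 2
Round 4: Cedarfen=33 Elkhorn=27 Fernhollow=31 → close Cedarfen (overflow 24)
  33÷2 = 16 each, +1 to first 1
Round 5: Elkhorn=44 Fernhollow=47 → close Elkhorn (overflow 38)
  44÷1 = 44 each, +1 to first 0

Closure order: Greywater, Ashgrove, Dunmere, Cedarfen, Elkhorn
Last habitat: Fernhollow with 91 animals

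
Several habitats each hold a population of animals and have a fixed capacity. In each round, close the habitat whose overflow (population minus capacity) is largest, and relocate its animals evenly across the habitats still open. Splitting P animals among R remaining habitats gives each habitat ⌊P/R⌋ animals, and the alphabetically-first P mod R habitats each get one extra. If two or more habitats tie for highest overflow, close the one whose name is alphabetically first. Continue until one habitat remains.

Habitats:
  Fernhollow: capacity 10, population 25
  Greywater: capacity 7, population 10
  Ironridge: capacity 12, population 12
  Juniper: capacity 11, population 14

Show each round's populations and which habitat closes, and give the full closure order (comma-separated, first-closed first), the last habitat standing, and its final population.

Round 1: Fernhollow=25 Greywater=10 Ironridge=12 Juniper=14 → close Fernhollow (overflow 15)
  25÷3 = 8 each, +1 to first 1
Round 2: Greywater=19 Ironridge=20 Juniper=22 → close Greywater (overflow 12)
  19÷2 = 9 each, +1 to first 1
Round 3: Ironridge=30 Juniper=31 → close Juniper (overflow 20)
  31÷1 = 31 each, +1 to first 0

Closure order: Fernhollow, Greywater, Juniper
Last habitat: Ironridge with 61 animals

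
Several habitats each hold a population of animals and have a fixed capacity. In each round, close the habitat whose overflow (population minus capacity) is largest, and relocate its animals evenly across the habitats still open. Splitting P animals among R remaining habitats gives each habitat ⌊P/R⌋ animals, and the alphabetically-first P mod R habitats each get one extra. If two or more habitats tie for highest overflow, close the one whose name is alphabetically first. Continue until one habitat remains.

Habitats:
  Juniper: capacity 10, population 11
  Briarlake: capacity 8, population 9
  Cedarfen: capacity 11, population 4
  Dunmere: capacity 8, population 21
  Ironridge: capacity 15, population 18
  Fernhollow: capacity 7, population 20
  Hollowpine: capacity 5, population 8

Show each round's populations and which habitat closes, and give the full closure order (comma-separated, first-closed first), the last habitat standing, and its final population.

Closure order: Dunmere, Fernhollow, Hollowpine, Ironridge, Briarlake, Juniper
Last habitat: Cedarfen with 91 animals

Round 1: Briarlake=9 Cedarfen=4 Dunmere=21 Fernhollow=20 Hollowpine=8 Ironridge=18 Juniper=11 → close Dunmere (overflow 13)
  21÷6 = 3 each, +1 to first 3
Round 2: Briarlake=13 Cedarfen=8 Fernhollow=24 Hollowpine=11 Ironridge=21 Juniper=14 → close Fernhollow (overflow 17)
  24÷5 = 4 each, +1 to first 4
Round 3: Briarlake=18 Cedarfen=13 Hollowpine=16 Ironridge=26 Juniper=18 → close Hollowpine (overflow 11)
  16÷4 = 4 each, +1 to first 0
Round 4: Briarlake=22 Cedarfen=17 Ironridge=30 Juniper=22 → close Ironridge (overflow 15)
  30÷3 = 10 each, +1 to first 0
Round 5: Briarlake=32 Cedarfen=27 Juniper=32 → close Briarlake (overflow 24)
  32÷2 = 16 each, +1 to first 0
Round 6: Cedarfen=43 Juniper=48 → close Juniper (overflow 38)
  48÷1 = 48 each, +1 to first 0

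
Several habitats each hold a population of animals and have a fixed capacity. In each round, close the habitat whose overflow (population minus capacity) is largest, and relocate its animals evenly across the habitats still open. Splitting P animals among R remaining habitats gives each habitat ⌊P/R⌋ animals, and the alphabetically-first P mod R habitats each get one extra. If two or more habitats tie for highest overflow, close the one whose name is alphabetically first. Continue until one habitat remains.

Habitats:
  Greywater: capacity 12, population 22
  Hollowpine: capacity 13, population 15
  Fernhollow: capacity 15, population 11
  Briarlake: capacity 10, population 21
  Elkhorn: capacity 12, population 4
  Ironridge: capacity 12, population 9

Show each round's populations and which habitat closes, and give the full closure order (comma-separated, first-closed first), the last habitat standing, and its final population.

Round 1: Briarlake=21 Elkhorn=4 Fernhollow=11 Greywater=22 Hollowpine=15 Ironridge=9 → close Briarlake (overflow 11)
  21÷5 = 4 each, +1 to first 1
Round 2: Elkhorn=9 Fernhollow=15 Greywater=26 Hollowpine=19 Ironridge=13 → close Greywater (overflow 14)
  26÷4 = 6 each, +1 to first 2
Round 3: Elkhorn=16 Fernhollow=22 Hollowpine=25 Ironridge=19 → close Hollowpine (overflow 12)
  25÷3 = 8 each, +1 to first 1
Round 4: Elkhorn=25 Fernhollow=30 Ironridge=27 → close Fernhollow (overflow 15)
  30÷2 = 15 each, +1 to first 0
Round 5: Elkhorn=40 Ironridge=42 → close Ironridge (overflow 30)
  42÷1 = 42 each, +1 to first 0

Closure order: Briarlake, Greywater, Hollowpine, Fernhollow, Ironridge
Last habitat: Elkhorn with 82 animals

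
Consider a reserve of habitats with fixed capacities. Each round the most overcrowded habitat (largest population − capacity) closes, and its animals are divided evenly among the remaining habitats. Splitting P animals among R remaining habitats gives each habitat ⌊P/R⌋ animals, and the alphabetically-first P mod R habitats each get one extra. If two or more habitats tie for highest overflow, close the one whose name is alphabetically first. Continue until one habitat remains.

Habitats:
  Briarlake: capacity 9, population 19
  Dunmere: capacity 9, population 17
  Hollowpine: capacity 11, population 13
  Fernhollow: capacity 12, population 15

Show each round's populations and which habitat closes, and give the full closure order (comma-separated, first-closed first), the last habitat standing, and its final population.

Closure order: Briarlake, Dunmere, Fernhollow
Last habitat: Hollowpine with 64 animals

Round 1: Briarlake=19 Dunmere=17 Fernhollow=15 Hollowpine=13 → close Briarlake (overflow 10)
  19÷3 = 6 each, +1 to first 1
Round 2: Dunmere=24 Fernhollow=21 Hollowpine=19 → close Dunmere (overflow 15)
  24÷2 = 12 each, +1 to first 0
Round 3: Fernhollow=33 Hollowpine=31 → close Fernhollow (overflow 21)
  33÷1 = 33 each, +1 to first 0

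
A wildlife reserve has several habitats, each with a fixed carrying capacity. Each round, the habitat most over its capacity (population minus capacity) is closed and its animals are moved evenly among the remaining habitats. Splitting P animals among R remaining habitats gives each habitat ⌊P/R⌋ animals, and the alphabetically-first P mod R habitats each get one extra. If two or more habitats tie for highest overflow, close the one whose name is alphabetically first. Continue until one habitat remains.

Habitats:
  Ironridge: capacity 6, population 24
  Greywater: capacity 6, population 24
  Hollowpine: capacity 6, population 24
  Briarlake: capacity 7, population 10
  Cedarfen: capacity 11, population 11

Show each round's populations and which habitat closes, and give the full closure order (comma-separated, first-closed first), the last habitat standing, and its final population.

Round 1: Briarlake=10 Cedarfen=11 Greywater=24 Hollowpine=24 Ironridge=24 → close Greywater (overflow 18)
  24÷4 = 6 each, +1 to first 0
Round 2: Briarlake=16 Cedarfen=17 Hollowpine=30 Ironridge=30 → close Hollowpine (overflow 24)
  30÷3 = 10 each, +1 to first 0
Round 3: Briarlake=26 Cedarfen=27 Ironridge=40 → close Ironridge (overflow 34)
  40÷2 = 20 each, +1 to first 0
Round 4: Briarlake=46 Cedarfen=47 → close Briarlake (overflow 39)
  46÷1 = 46 each, +1 to first 0

Closure order: Greywater, Hollowpine, Ironridge, Briarlake
Last habitat: Cedarfen with 93 animals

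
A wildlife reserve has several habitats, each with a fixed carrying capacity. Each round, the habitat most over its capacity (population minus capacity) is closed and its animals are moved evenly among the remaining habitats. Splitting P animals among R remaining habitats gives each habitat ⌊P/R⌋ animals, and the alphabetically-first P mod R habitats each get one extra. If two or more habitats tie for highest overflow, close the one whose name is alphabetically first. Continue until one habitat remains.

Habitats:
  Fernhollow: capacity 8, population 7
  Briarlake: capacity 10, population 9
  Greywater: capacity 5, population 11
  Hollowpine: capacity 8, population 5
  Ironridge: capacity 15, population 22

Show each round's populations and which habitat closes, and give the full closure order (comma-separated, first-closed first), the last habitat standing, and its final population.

Closure order: Ironridge, Greywater, Briarlake, Fernhollow
Last habitat: Hollowpine with 54 animals

Round 1: Briarlake=9 Fernhollow=7 Greywater=11 Hollowpine=5 Ironridge=22 → close Ironridge (overflow 7)
  22÷4 = 5 each, +1 to first 2
Round 2: Briarlake=15 Fernhollow=13 Greywater=16 Hollowpine=10 → close Greywater (overflow 11)
  16÷3 = 5 each, +1 to first 1
Round 3: Briarlake=21 Fernhollow=18 Hollowpine=15 → close Briarlake (overflow 11)
  21÷2 = 10 each, +1 to first 1
Round 4: Fernhollow=29 Hollowpine=25 → close Fernhollow (overflow 21)
  29÷1 = 29 each, +1 to first 0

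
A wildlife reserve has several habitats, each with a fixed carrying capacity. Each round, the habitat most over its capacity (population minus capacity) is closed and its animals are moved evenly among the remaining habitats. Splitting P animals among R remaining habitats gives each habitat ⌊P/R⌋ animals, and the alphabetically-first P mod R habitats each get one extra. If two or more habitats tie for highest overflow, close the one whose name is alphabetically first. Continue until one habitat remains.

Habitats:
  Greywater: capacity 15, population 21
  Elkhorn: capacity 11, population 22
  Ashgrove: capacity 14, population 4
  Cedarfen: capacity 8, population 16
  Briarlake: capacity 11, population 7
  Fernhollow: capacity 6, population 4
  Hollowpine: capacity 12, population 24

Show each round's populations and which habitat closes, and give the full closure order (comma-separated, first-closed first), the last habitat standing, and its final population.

Round 1: Ashgrove=4 Briarlake=7 Cedarfen=16 Elkhorn=22 Fernhollow=4 Greywater=21 Hollowpine=24 → close Hollowpine (overflow 12)
  24÷6 = 4 each, +1 to first 0
Round 2: Ashgrove=8 Briarlake=11 Cedarfen=20 Elkhorn=26 Fernhollow=8 Greywater=25 → close Elkhorn (overflow 15)
  26÷5 = 5 each, +1 to first 1
Round 3: Ashgrove=14 Briarlake=16 Cedarfen=25 Fernhollow=13 Greywater=30 → close Cedarfen (overflow 17)
  25÷4 = 6 each, +1 to first 1
Round 4: Ashgrove=21 Briarlake=22 Fernhollow=19 Greywater=36 → close Greywater (overflow 21)
  36÷3 = 12 each, +1 to first 0
Round 5: Ashgrove=33 Briarlake=34 Fernhollow=31 → close Fernhollow (overflow 25)
  31÷2 = 15 each, +1 to first 1
Round 6: Ashgrove=49 Briarlake=49 → close Briarlake (overflow 38)
  49÷1 = 49 each, +1 to first 0

Closure order: Hollowpine, Elkhorn, Cedarfen, Greywater, Fernhollow, Briarlake
Last habitat: Ashgrove with 98 animals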